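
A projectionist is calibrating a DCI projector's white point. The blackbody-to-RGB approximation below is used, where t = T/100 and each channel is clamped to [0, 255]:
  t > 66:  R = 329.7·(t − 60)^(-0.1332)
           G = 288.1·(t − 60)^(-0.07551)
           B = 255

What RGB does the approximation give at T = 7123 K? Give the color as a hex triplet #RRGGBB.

t = 7123/100 = 71.23; the t > 66 branch applies.
R = 329.7·(71.23 − 60)^(-0.1332) = 329.7·11.23^(-0.1332) = 329.7·0.72459 = 238.896.
G = 288.1·(71.23 − 60)^(-0.07551) = 288.1·11.23^(-0.07551) = 288.1·0.83308 = 240.010.
B = 255 by definition for t > 66.
Rounded: (239, 240, 255).
In hex: #EFF0FF.

#EFF0FF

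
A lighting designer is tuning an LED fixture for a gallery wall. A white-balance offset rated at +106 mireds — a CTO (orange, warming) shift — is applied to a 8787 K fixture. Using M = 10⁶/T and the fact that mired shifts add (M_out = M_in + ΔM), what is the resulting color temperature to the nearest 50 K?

4550 K

M_in = 10⁶/8787 = 113.80 mireds.
M_out = 113.80 + (+106) = 219.80 mireds.
T_out = 10⁶/219.80 = 4549.5 K → 4550 K.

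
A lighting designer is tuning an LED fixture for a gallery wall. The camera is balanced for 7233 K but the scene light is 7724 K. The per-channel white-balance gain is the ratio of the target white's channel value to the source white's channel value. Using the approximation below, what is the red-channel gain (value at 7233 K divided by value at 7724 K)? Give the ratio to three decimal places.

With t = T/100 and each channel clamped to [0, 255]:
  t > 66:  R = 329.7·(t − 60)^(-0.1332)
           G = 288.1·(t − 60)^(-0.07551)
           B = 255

At 7724 K (t = 77.24):
  R = 329.7·(77.24 − 60)^(-0.1332) = 329.7·17.24^(-0.1332) = 329.7·0.68437 = 225.638.
At 7233 K (t = 72.33):
  R = 329.7·(72.33 − 60)^(-0.1332) = 329.7·12.33^(-0.1332) = 329.7·0.71562 = 235.941.
Gain = 235.941 / 225.638 = 1.0457 → 1.046.

1.046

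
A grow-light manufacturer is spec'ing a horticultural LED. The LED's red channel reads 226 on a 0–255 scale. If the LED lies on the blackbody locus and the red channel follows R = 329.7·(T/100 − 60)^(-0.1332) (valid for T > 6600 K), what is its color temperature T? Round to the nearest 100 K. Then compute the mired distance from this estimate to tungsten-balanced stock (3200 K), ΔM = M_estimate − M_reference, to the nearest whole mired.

-183 mireds

(t − 60)^(-0.1332) = 226/329.7 = 0.68547.
t − 60 = 0.68547^(1/-0.1332) = 0.68547^(-7.508) = 17.034, so t = 77.034.
T = 100·t = 7703 K → 7700 K to the nearest 100 K.
M_estimate = 10⁶/7700 = 129.87; M_reference = 10⁶/3200 = 312.50.
ΔM = 129.87 − 312.50 = -182.63 → -183 mireds.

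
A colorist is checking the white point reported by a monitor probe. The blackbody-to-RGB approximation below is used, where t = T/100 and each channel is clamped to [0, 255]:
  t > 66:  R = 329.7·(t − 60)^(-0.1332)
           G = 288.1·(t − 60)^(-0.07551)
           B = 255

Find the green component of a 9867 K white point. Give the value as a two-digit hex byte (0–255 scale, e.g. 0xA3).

0xDB

t = 9867/100 = 98.67; the t > 66 branch applies.
G = 288.1·(98.67 − 60)^(-0.07551) = 288.1·38.67^(-0.07551) = 288.1·0.75882 = 218.615.
Rounded: 219; in hex, 0xDB.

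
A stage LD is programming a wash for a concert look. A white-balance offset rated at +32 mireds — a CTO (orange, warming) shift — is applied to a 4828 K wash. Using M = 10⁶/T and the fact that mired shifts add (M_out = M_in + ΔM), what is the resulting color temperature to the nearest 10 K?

M_in = 10⁶/4828 = 207.13 mireds.
M_out = 207.13 + (+32) = 239.13 mireds.
T_out = 10⁶/239.13 = 4181.9 K → 4180 K.

4180 K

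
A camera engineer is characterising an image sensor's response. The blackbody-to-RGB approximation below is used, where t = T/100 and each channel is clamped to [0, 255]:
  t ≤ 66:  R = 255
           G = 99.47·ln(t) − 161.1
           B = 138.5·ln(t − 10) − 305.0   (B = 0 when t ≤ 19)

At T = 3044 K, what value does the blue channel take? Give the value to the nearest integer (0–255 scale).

t = 3044/100 = 30.44; the t ≤ 66 branch applies.
B = 138.5·ln(30.44 − 10) − 305.0 = 138.5·ln 20.44 − 305.0 = 138.5·3.0175 − 305.0 = 112.923.
Rounded: 113.

113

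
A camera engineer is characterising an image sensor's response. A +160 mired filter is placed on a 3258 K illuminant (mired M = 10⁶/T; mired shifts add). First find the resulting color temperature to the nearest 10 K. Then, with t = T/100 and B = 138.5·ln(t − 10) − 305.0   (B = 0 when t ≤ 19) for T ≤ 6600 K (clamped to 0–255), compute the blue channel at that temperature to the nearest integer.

32

M_in = 10⁶/3258 = 306.94; M_out = 306.94 + (+160) = 466.94.
T_out = 10⁶/466.94 = 2141.6 K → 2140 K; t = 21.4.
B = 138.5·ln(21.4 − 10) − 305.0 = 138.5·ln 11.4 − 305.0 = 138.5·2.4336 − 305.0 = 32.055.
Rounded: 32.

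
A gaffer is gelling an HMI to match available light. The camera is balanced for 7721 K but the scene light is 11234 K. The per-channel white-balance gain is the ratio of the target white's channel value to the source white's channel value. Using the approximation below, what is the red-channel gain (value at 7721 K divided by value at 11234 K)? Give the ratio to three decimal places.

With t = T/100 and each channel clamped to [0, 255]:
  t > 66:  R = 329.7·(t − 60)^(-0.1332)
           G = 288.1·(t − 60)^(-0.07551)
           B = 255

1.160

At 11234 K (t = 112.34):
  R = 329.7·(112.34 − 60)^(-0.1332) = 329.7·52.34^(-0.1332) = 329.7·0.59027 = 194.612.
At 7721 K (t = 77.21):
  R = 329.7·(77.21 − 60)^(-0.1332) = 329.7·17.21^(-0.1332) = 329.7·0.68453 = 225.690.
Gain = 225.690 / 194.612 = 1.1597 → 1.160.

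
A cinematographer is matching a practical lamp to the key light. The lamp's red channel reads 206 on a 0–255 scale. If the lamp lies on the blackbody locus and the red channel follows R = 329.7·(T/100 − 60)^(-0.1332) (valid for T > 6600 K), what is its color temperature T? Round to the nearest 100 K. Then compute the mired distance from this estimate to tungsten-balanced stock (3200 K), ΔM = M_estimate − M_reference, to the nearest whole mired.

-206 mireds

(t − 60)^(-0.1332) = 206/329.7 = 0.62481.
t − 60 = 0.62481^(1/-0.1332) = 0.62481^(-7.508) = 34.152, so t = 94.152.
T = 100·t = 9415 K → 9400 K to the nearest 100 K.
M_estimate = 10⁶/9400 = 106.38; M_reference = 10⁶/3200 = 312.50.
ΔM = 106.38 − 312.50 = -206.12 → -206 mireds.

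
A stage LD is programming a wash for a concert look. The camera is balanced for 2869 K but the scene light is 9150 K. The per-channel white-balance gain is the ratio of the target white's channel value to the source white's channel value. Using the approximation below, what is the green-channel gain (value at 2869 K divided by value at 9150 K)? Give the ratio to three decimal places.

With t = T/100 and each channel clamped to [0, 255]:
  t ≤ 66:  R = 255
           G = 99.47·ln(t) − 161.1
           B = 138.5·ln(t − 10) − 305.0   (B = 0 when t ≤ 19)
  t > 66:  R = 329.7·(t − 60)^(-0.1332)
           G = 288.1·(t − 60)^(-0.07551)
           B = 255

At 9150 K (t = 91.5):
  G = 288.1·(91.5 − 60)^(-0.07551) = 288.1·31.5^(-0.07551) = 288.1·0.77066 = 222.027.
At 2869 K (t = 28.69):
  G = 99.47·ln 28.69 − 161.1 = 99.47·3.3565 − 161.1 = 172.776.
Gain = 172.776 / 222.027 = 0.7782 → 0.778.

0.778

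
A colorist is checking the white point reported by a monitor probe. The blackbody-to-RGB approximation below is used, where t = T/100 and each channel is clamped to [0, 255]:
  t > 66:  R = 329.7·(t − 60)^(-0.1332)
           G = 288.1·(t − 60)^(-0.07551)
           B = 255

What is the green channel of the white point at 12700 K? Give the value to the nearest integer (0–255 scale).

t = 12700/100 = 127; the t > 66 branch applies.
G = 288.1·(127 − 60)^(-0.07551) = 288.1·67^(-0.07551) = 288.1·0.72797 = 209.728.
Rounded: 210.

210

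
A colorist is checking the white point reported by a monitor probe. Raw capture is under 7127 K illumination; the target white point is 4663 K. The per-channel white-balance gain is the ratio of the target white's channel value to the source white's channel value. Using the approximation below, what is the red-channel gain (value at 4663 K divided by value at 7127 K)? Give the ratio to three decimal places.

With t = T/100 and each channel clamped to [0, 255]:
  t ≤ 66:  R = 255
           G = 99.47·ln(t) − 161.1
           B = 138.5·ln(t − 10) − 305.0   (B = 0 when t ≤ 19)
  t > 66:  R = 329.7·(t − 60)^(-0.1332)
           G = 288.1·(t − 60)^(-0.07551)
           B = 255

At 7127 K (t = 71.27):
  R = 329.7·(71.27 − 60)^(-0.1332) = 329.7·11.27^(-0.1332) = 329.7·0.72424 = 238.783.
At 4663 K (t = 46.63):
  R = 255 by definition for t ≤ 66.
Gain = 255.000 / 238.783 = 1.0679 → 1.068.

1.068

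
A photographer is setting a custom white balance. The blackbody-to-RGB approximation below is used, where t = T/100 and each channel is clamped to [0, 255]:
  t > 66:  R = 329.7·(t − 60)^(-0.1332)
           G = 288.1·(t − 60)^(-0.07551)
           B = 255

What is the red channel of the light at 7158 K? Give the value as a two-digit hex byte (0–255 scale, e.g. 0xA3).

0xEE

t = 7158/100 = 71.58; the t > 66 branch applies.
R = 329.7·(71.58 − 60)^(-0.1332) = 329.7·11.58^(-0.1332) = 329.7·0.72163 = 237.921.
Rounded: 238; in hex, 0xEE.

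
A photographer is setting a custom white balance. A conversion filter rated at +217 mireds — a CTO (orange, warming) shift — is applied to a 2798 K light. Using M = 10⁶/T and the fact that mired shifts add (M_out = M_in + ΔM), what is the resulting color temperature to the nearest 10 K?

M_in = 10⁶/2798 = 357.40 mireds.
M_out = 357.40 + (+217) = 574.40 mireds.
T_out = 10⁶/574.40 = 1741.0 K → 1740 K.

1740 K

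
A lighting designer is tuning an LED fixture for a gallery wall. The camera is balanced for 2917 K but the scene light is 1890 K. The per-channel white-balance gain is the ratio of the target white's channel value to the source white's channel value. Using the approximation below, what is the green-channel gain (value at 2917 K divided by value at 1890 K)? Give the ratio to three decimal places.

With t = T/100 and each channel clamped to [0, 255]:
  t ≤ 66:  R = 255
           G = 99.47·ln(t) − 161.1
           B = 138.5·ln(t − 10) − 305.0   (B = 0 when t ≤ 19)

At 1890 K (t = 18.9):
  G = 99.47·ln 18.9 − 161.1 = 99.47·2.9392 − 161.1 = 131.258.
At 2917 K (t = 29.17):
  G = 99.47·ln 29.17 − 161.1 = 99.47·3.3731 − 161.1 = 174.426.
Gain = 174.426 / 131.258 = 1.3289 → 1.329.

1.329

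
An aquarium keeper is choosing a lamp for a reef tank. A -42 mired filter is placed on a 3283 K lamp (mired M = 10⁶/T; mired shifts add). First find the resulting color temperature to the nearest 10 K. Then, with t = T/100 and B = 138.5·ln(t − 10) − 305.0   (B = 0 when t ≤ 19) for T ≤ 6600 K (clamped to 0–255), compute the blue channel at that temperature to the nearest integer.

157

M_in = 10⁶/3283 = 304.60; M_out = 304.60 + (-42) = 262.60.
T_out = 10⁶/262.60 = 3808.1 K → 3810 K; t = 38.1.
B = 138.5·ln(38.1 − 10) − 305.0 = 138.5·ln 28.1 − 305.0 = 138.5·3.3358 − 305.0 = 157.004.
Rounded: 157.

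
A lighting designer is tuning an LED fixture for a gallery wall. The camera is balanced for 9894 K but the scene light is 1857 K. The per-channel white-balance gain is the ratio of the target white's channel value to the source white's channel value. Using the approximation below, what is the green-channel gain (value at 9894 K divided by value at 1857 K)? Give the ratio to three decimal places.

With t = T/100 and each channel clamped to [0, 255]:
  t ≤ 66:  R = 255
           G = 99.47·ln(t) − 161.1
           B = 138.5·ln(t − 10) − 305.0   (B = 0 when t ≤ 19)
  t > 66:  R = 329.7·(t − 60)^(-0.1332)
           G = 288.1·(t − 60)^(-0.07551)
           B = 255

1.687

At 1857 K (t = 18.57):
  G = 99.47·ln 18.57 − 161.1 = 99.47·2.9215 − 161.1 = 129.506.
At 9894 K (t = 98.94):
  G = 288.1·(98.94 − 60)^(-0.07551) = 288.1·38.94^(-0.07551) = 288.1·0.75842 = 218.501.
Gain = 218.501 / 129.506 = 1.6872 → 1.687.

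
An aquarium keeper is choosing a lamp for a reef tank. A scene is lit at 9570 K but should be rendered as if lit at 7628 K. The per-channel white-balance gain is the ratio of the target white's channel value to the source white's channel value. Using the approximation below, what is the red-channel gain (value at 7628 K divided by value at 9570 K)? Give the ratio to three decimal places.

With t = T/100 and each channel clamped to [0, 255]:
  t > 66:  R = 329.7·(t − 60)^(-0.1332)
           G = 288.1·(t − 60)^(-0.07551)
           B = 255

1.110

At 9570 K (t = 95.7):
  R = 329.7·(95.7 − 60)^(-0.1332) = 329.7·35.7^(-0.1332) = 329.7·0.62113 = 204.788.
At 7628 K (t = 76.28):
  R = 329.7·(76.28 − 60)^(-0.1332) = 329.7·16.28^(-0.1332) = 329.7·0.68962 = 227.367.
Gain = 227.367 / 204.788 = 1.1103 → 1.110.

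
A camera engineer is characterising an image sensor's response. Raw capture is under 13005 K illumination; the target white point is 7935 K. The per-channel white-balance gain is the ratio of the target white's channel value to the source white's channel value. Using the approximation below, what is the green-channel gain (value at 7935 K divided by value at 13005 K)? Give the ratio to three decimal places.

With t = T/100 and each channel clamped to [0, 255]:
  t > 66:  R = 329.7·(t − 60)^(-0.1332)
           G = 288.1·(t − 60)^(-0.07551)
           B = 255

At 13005 K (t = 130.05):
  G = 288.1·(130.05 − 60)^(-0.07551) = 288.1·70.05^(-0.07551) = 288.1·0.72553 = 209.024.
At 7935 K (t = 79.35):
  G = 288.1·(79.35 − 60)^(-0.07551) = 288.1·19.35^(-0.07551) = 288.1·0.79954 = 230.349.
Gain = 230.349 / 209.024 = 1.1020 → 1.102.

1.102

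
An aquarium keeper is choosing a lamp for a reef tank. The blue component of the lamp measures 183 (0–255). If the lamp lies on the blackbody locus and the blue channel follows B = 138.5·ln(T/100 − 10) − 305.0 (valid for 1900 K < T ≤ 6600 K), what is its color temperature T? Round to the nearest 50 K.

ln(t − 10) = (183 + 305.0) / 138.5 = 3.5235.
t − 10 = e^3.5235 = 33.902, so t = 43.902.
T = 100·t = 4390 K → 4400 K to the nearest 50 K.

4400 K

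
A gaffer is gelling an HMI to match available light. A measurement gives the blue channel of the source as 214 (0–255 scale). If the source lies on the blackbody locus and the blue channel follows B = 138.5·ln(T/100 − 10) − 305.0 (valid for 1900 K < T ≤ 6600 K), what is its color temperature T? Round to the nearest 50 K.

5250 K

ln(t − 10) = (214 + 305.0) / 138.5 = 3.7473.
t − 10 = e^3.7473 = 42.406, so t = 52.406.
T = 100·t = 5241 K → 5250 K to the nearest 50 K.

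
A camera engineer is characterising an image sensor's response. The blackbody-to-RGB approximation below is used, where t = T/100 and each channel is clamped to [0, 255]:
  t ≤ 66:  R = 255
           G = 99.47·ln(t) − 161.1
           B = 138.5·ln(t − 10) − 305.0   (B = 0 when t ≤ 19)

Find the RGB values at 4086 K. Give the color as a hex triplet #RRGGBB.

t = 4086/100 = 40.86; the t ≤ 66 branch applies.
R = 255 by definition for t ≤ 66.
G = 99.47·ln 40.86 − 161.1 = 99.47·3.7102 − 161.1 = 207.949.
B = 138.5·ln(40.86 − 10) − 305.0 = 138.5·ln 30.86 − 305.0 = 138.5·3.4295 − 305.0 = 169.980.
Rounded: (255, 208, 170).
In hex: #FFD0AA.

#FFD0AA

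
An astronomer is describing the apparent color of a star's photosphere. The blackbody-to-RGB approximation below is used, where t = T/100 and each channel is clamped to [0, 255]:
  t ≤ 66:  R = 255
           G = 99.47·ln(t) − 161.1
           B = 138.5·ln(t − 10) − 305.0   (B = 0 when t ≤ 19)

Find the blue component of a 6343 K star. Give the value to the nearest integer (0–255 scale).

t = 6343/100 = 63.43; the t ≤ 66 branch applies.
B = 138.5·ln(63.43 − 10) − 305.0 = 138.5·ln 53.43 − 305.0 = 138.5·3.9784 − 305.0 = 246.005.
Rounded: 246.

246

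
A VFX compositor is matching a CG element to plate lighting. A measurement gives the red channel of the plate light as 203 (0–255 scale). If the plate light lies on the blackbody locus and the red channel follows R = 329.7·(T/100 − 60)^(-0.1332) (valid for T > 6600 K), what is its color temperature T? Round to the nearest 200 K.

(t − 60)^(-0.1332) = 203/329.7 = 0.61571.
t − 60 = 0.61571^(1/-0.1332) = 0.61571^(-7.508) = 38.129, so t = 98.129.
T = 100·t = 9813 K → 9800 K to the nearest 200 K.

9800 K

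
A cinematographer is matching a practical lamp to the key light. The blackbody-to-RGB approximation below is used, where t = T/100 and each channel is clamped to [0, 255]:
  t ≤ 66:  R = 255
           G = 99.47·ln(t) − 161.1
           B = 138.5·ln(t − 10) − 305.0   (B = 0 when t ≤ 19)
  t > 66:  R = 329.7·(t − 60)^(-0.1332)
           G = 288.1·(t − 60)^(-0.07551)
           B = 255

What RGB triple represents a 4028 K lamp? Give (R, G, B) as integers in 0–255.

t = 4028/100 = 40.28; the t ≤ 66 branch applies.
R = 255 by definition for t ≤ 66.
G = 99.47·ln 40.28 − 161.1 = 99.47·3.6959 − 161.1 = 206.527.
B = 138.5·ln(40.28 − 10) − 305.0 = 138.5·ln 30.28 − 305.0 = 138.5·3.4105 − 305.0 = 167.353.
Rounded: (255, 207, 167).

(255, 207, 167)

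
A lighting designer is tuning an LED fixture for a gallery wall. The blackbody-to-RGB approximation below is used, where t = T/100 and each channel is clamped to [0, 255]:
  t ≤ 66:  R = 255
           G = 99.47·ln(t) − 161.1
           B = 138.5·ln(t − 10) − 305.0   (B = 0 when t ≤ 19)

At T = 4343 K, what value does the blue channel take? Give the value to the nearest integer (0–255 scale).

181

t = 4343/100 = 43.43; the t ≤ 66 branch applies.
B = 138.5·ln(43.43 − 10) − 305.0 = 138.5·ln 33.43 − 305.0 = 138.5·3.5095 − 305.0 = 181.059.
Rounded: 181.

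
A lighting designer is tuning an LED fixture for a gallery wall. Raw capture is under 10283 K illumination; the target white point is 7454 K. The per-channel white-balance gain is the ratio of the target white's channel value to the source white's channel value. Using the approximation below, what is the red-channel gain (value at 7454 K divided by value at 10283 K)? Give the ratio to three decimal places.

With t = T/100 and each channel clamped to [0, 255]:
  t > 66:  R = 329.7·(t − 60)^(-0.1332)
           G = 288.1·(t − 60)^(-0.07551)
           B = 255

At 10283 K (t = 102.83):
  R = 329.7·(102.83 − 60)^(-0.1332) = 329.7·42.83^(-0.1332) = 329.7·0.60625 = 199.880.
At 7454 K (t = 74.54):
  R = 329.7·(74.54 − 60)^(-0.1332) = 329.7·14.54^(-0.1332) = 329.7·0.70008 = 230.816.
Gain = 230.816 / 199.880 = 1.1548 → 1.155.

1.155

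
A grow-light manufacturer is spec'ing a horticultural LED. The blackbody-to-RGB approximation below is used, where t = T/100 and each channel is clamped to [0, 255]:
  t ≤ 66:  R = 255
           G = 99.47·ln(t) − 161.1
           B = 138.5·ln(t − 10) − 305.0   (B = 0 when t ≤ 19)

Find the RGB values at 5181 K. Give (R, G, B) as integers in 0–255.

t = 5181/100 = 51.81; the t ≤ 66 branch applies.
R = 255 by definition for t ≤ 66.
G = 99.47·ln 51.81 − 161.1 = 99.47·3.9476 − 161.1 = 231.566.
B = 138.5·ln(51.81 − 10) − 305.0 = 138.5·ln 41.81 − 305.0 = 138.5·3.7331 − 305.0 = 212.039.
Rounded: (255, 232, 212).

(255, 232, 212)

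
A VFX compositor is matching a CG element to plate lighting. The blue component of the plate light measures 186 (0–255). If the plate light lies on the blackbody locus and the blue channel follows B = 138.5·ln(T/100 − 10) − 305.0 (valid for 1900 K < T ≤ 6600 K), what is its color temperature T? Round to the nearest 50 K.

ln(t − 10) = (186 + 305.0) / 138.5 = 3.5451.
t − 10 = e^3.5451 = 34.644, so t = 44.644.
T = 100·t = 4464 K → 4450 K to the nearest 50 K.

4450 K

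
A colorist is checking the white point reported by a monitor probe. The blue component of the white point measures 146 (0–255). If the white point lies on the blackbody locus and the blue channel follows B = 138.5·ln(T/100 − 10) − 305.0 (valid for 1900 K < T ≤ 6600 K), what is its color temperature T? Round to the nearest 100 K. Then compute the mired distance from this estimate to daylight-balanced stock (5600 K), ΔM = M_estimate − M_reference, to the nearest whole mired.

+99 mireds

ln(t − 10) = (146 + 305.0) / 138.5 = 3.2563.
t − 10 = e^3.2563 = 25.954, so t = 35.954.
T = 100·t = 3595 K → 3600 K to the nearest 100 K.
M_estimate = 10⁶/3600 = 277.78; M_reference = 10⁶/5600 = 178.57.
ΔM = 277.78 − 178.57 = 99.21 → +99 mireds.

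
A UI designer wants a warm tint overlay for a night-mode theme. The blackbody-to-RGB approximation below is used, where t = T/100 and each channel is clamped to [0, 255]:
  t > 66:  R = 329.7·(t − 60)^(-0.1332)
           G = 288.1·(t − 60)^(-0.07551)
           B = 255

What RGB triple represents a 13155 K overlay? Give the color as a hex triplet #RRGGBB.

t = 13155/100 = 131.55; the t > 66 branch applies.
R = 329.7·(131.55 − 60)^(-0.1332) = 329.7·71.55^(-0.1332) = 329.7·0.56619 = 186.674.
G = 288.1·(131.55 − 60)^(-0.07551) = 288.1·71.55^(-0.07551) = 288.1·0.72437 = 208.690.
B = 255 by definition for t > 66.
Rounded: (187, 209, 255).
In hex: #BBD1FF.

#BBD1FF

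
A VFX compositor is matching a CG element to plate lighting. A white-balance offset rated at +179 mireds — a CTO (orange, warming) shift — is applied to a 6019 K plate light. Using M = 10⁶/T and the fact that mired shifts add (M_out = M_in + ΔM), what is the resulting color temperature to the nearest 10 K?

M_in = 10⁶/6019 = 166.14 mireds.
M_out = 166.14 + (+179) = 345.14 mireds.
T_out = 10⁶/345.14 = 2897.4 K → 2900 K.

2900 K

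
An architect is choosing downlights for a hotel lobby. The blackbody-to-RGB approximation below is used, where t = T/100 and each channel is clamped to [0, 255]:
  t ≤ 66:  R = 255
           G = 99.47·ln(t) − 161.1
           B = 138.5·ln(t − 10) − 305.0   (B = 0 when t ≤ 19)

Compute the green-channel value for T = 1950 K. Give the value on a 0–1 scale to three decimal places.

0.527

t = 1950/100 = 19.5; the t ≤ 66 branch applies.
G = 99.47·ln 19.5 − 161.1 = 99.47·2.9704 − 161.1 = 134.367.
On a 0–1 scale: 134.367/255 = 0.5269 → 0.527.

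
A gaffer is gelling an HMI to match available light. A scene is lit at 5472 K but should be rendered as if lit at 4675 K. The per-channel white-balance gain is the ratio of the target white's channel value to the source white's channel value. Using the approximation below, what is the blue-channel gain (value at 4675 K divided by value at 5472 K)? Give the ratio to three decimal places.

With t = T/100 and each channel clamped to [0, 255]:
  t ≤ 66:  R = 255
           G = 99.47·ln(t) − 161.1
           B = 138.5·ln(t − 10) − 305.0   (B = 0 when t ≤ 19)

At 5472 K (t = 54.72):
  B = 138.5·ln(54.72 − 10) − 305.0 = 138.5·ln 44.72 − 305.0 = 138.5·3.8004 − 305.0 = 221.358.
At 4675 K (t = 46.75):
  B = 138.5·ln(46.75 − 10) − 305.0 = 138.5·ln 36.75 − 305.0 = 138.5·3.6041 − 305.0 = 194.173.
Gain = 194.173 / 221.358 = 0.8772 → 0.877.

0.877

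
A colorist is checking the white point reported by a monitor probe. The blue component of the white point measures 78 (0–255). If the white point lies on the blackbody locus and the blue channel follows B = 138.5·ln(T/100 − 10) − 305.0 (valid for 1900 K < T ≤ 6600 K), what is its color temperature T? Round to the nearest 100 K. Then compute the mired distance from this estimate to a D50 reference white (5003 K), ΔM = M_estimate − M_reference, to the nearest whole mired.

+185 mireds

ln(t − 10) = (78 + 305.0) / 138.5 = 2.7653.
t − 10 = e^2.7653 = 15.884, so t = 25.884.
T = 100·t = 2588 K → 2600 K to the nearest 100 K.
M_estimate = 10⁶/2600 = 384.62; M_reference = 10⁶/5003 = 199.88.
ΔM = 384.62 − 199.88 = 184.74 → +185 mireds.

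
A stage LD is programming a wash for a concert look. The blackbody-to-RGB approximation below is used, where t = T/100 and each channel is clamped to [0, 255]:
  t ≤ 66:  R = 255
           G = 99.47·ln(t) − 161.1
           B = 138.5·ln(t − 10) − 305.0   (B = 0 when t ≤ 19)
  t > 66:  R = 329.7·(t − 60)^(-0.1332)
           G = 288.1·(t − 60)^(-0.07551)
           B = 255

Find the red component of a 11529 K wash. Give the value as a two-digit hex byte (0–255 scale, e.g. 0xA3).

0xC1

t = 11529/100 = 115.29; the t > 66 branch applies.
R = 329.7·(115.29 − 60)^(-0.1332) = 329.7·55.29^(-0.1332) = 329.7·0.58598 = 193.196.
Rounded: 193; in hex, 0xC1.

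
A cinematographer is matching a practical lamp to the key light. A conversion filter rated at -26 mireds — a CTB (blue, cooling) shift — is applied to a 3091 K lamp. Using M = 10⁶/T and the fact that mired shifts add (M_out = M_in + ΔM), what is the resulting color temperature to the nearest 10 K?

M_in = 10⁶/3091 = 323.52 mireds.
M_out = 323.52 + (-26) = 297.52 mireds.
T_out = 10⁶/297.52 = 3361.1 K → 3360 K.

3360 K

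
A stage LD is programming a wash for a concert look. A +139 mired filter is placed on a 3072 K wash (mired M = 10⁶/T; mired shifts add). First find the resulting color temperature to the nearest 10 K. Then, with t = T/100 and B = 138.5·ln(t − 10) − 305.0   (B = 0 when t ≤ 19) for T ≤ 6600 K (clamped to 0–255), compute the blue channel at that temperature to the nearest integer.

33

M_in = 10⁶/3072 = 325.52; M_out = 325.52 + (+139) = 464.52.
T_out = 10⁶/464.52 = 2152.8 K → 2150 K; t = 21.5.
B = 138.5·ln(21.5 − 10) − 305.0 = 138.5·ln 11.5 − 305.0 = 138.5·2.4423 − 305.0 = 33.265.
Rounded: 33.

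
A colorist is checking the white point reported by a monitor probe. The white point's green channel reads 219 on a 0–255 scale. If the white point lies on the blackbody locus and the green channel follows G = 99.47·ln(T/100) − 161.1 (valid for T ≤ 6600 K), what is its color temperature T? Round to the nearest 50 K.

ln t = (219 + 161.1) / 99.47 = 3.8213.
t = e^3.8213 = 45.661.
T = 100·t = 4566 K → 4550 K to the nearest 50 K.

4550 K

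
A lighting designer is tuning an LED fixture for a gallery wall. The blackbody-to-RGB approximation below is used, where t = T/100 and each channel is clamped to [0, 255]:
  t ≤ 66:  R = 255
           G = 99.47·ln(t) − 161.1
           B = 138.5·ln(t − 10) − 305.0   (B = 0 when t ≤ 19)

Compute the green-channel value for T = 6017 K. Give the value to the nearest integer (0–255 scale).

246

t = 6017/100 = 60.17; the t ≤ 66 branch applies.
G = 99.47·ln 60.17 − 161.1 = 99.47·4.0972 − 161.1 = 246.446.
Rounded: 246.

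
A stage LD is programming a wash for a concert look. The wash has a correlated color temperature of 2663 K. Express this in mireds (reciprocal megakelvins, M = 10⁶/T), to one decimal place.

M = 10⁶ / 2663 = 375.516 → 375.5 mireds.

375.5 mireds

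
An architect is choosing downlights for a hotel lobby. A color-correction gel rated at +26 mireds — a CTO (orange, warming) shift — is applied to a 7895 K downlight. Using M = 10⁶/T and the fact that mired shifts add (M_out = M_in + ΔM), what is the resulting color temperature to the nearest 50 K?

6550 K

M_in = 10⁶/7895 = 126.66 mireds.
M_out = 126.66 + (+26) = 152.66 mireds.
T_out = 10⁶/152.66 = 6550.4 K → 6550 K.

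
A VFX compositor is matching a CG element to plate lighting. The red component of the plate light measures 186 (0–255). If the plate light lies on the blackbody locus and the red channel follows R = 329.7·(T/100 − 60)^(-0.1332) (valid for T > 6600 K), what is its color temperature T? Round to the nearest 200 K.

(t − 60)^(-0.1332) = 186/329.7 = 0.56415.
t − 60 = 0.56415^(1/-0.1332) = 0.56415^(-7.508) = 73.521, so t = 133.521.
T = 100·t = 13352 K → 13400 K to the nearest 200 K.

13400 K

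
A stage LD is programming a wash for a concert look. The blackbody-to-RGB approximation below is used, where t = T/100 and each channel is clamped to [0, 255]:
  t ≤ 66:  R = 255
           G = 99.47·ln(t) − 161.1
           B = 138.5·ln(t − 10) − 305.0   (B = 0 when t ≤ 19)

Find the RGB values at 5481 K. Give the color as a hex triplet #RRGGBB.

t = 5481/100 = 54.81; the t ≤ 66 branch applies.
R = 255 by definition for t ≤ 66.
G = 99.47·ln 54.81 − 161.1 = 99.47·4.0039 − 161.1 = 237.165.
B = 138.5·ln(54.81 − 10) − 305.0 = 138.5·ln 44.81 − 305.0 = 138.5·3.8024 − 305.0 = 221.637.
Rounded: (255, 237, 222).
In hex: #FFEDDE.

#FFEDDE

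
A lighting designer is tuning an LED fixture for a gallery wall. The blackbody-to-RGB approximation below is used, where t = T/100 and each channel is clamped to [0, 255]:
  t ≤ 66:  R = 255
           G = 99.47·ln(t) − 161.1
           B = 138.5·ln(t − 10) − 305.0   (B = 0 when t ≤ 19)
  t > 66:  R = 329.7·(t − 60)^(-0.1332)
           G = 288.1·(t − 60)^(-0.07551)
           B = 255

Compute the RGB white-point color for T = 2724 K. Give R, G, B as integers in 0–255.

t = 2724/100 = 27.24; the t ≤ 66 branch applies.
R = 255 by definition for t ≤ 66.
G = 99.47·ln 27.24 − 161.1 = 99.47·3.3047 − 161.1 = 167.617.
B = 138.5·ln(27.24 − 10) − 305.0 = 138.5·ln 17.24 − 305.0 = 138.5·2.8472 − 305.0 = 89.342.
Rounded: (255, 168, 89).

R=255, G=168, B=89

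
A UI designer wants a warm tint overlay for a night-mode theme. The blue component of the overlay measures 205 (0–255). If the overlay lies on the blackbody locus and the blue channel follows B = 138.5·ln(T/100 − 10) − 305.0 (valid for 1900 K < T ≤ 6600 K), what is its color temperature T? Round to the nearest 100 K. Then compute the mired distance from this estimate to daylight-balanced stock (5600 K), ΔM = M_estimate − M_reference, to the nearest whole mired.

ln(t − 10) = (205 + 305.0) / 138.5 = 3.6823.
t − 10 = e^3.6823 = 39.738, so t = 49.738.
T = 100·t = 4974 K → 5000 K to the nearest 100 K.
M_estimate = 10⁶/5000 = 200.00; M_reference = 10⁶/5600 = 178.57.
ΔM = 200.00 − 178.57 = 21.43 → +21 mireds.

+21 mireds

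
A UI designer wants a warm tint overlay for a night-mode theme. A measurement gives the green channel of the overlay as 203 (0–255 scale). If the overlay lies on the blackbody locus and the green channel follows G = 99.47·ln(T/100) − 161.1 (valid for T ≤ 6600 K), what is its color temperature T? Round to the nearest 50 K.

3900 K

ln t = (203 + 161.1) / 99.47 = 3.6604.
t = e^3.6604 = 38.877.
T = 100·t = 3888 K → 3900 K to the nearest 50 K.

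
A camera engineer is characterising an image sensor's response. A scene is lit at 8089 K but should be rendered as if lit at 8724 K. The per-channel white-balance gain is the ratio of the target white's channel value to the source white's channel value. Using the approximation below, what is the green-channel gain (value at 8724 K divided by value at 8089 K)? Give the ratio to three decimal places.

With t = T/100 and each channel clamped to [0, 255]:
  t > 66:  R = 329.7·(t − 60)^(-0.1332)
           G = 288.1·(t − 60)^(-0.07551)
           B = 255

0.980

At 8089 K (t = 80.89):
  G = 288.1·(80.89 − 60)^(-0.07551) = 288.1·20.89^(-0.07551) = 288.1·0.79493 = 229.021.
At 8724 K (t = 87.24):
  G = 288.1·(87.24 − 60)^(-0.07551) = 288.1·27.24^(-0.07551) = 288.1·0.77916 = 224.476.
Gain = 224.476 / 229.021 = 0.9802 → 0.980.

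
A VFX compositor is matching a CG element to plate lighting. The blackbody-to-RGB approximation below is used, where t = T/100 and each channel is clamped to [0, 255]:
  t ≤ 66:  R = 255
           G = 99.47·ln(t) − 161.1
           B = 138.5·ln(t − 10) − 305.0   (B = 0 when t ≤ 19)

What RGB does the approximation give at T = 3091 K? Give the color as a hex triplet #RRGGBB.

t = 3091/100 = 30.91; the t ≤ 66 branch applies.
R = 255 by definition for t ≤ 66.
G = 99.47·ln 30.91 − 161.1 = 99.47·3.4311 − 161.1 = 180.190.
B = 138.5·ln(30.91 − 10) − 305.0 = 138.5·ln 20.91 − 305.0 = 138.5·3.0402 − 305.0 = 116.072.
Rounded: (255, 180, 116).
In hex: #FFB474.

#FFB474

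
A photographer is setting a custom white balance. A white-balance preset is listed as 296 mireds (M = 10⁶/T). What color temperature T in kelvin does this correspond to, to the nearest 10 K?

T = 10⁶ / 296 = 3378.38 K → 3380 K.

3380 K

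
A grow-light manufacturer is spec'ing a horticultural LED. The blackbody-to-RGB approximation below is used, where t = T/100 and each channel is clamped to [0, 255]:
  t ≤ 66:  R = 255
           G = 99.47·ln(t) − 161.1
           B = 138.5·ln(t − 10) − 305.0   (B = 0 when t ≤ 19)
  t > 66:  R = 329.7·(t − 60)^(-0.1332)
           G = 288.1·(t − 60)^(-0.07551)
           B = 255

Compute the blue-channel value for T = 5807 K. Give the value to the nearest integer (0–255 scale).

231

t = 5807/100 = 58.07; the t ≤ 66 branch applies.
B = 138.5·ln(58.07 − 10) − 305.0 = 138.5·ln 48.07 − 305.0 = 138.5·3.8727 − 305.0 = 231.363.
Rounded: 231.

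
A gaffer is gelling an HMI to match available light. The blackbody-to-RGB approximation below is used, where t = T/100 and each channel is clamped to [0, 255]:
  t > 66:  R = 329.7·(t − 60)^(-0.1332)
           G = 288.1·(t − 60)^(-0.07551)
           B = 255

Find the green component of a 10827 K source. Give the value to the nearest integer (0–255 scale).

215

t = 10827/100 = 108.27; the t > 66 branch applies.
G = 288.1·(108.27 − 60)^(-0.07551) = 288.1·48.27^(-0.07551) = 288.1·0.74622 = 214.985.
Rounded: 215.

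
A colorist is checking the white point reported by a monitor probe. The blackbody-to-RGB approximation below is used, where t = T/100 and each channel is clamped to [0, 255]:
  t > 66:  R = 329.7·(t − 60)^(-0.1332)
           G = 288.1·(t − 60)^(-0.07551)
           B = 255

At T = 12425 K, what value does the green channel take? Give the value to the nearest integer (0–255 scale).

210

t = 12425/100 = 124.25; the t > 66 branch applies.
G = 288.1·(124.25 − 60)^(-0.07551) = 288.1·64.25^(-0.07551) = 288.1·0.73028 = 210.393.
Rounded: 210.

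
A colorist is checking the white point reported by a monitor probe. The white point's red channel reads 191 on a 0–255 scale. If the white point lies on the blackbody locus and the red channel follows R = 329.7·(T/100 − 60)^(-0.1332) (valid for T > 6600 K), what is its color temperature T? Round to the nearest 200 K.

12000 K

(t − 60)^(-0.1332) = 191/329.7 = 0.57931.
t − 60 = 0.57931^(1/-0.1332) = 0.57931^(-7.508) = 60.245, so t = 120.245.
T = 100·t = 12025 K → 12000 K to the nearest 200 K.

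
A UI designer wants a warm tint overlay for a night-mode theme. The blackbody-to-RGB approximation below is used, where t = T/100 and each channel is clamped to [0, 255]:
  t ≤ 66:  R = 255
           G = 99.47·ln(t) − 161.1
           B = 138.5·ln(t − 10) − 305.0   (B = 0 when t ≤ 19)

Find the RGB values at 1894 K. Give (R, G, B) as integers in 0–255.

t = 1894/100 = 18.94; the t ≤ 66 branch applies.
R = 255 by definition for t ≤ 66.
G = 99.47·ln 18.94 − 161.1 = 99.47·2.9413 − 161.1 = 131.469.
t = 18.94 ≤ 19, so B = 0.
Rounded: (255, 131, 0).

(255, 131, 0)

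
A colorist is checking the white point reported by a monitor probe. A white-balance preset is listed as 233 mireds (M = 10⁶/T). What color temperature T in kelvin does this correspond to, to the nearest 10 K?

T = 10⁶ / 233 = 4291.85 K → 4290 K.

4290 K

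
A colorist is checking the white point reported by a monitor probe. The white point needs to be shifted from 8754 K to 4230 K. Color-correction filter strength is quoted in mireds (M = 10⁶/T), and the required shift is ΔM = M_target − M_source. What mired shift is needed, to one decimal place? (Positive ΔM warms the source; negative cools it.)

+122.2 mireds

M_source = 10⁶/8754 = 114.233; M_target = 10⁶/4230 = 236.407.
ΔM = 236.407 − 114.233 = 122.173 → +122.2 mireds, a warming shift.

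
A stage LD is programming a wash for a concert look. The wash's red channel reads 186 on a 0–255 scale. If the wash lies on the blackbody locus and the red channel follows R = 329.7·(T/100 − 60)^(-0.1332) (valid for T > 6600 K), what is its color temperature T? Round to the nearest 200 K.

13400 K

(t − 60)^(-0.1332) = 186/329.7 = 0.56415.
t − 60 = 0.56415^(1/-0.1332) = 0.56415^(-7.508) = 73.521, so t = 133.521.
T = 100·t = 13352 K → 13400 K to the nearest 200 K.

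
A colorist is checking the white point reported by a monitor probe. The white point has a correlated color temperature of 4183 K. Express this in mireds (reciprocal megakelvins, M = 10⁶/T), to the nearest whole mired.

M = 10⁶ / 4183 = 239.063 → 239 mireds.

239 mireds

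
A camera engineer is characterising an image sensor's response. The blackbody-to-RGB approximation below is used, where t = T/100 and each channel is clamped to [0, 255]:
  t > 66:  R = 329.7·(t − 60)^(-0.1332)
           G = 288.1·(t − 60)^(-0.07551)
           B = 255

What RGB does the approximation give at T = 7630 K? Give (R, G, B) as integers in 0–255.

(227, 233, 255)

t = 7630/100 = 76.3; the t > 66 branch applies.
R = 329.7·(76.3 − 60)^(-0.1332) = 329.7·16.3^(-0.1332) = 329.7·0.68950 = 227.329.
G = 288.1·(76.3 − 60)^(-0.07551) = 288.1·16.3^(-0.07551) = 288.1·0.80997 = 233.352.
B = 255 by definition for t > 66.
Rounded: (227, 233, 255).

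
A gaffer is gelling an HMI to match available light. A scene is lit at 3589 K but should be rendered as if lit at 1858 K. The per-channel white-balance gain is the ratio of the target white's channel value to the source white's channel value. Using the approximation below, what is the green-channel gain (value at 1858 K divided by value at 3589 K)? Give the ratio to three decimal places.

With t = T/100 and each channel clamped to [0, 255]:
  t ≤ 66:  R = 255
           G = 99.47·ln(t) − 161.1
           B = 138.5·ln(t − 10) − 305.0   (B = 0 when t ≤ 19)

0.664

At 3589 K (t = 35.89):
  G = 99.47·ln 35.89 − 161.1 = 99.47·3.5805 − 161.1 = 195.048.
At 1858 K (t = 18.58):
  G = 99.47·ln 18.58 − 161.1 = 99.47·2.9221 − 161.1 = 129.560.
Gain = 129.560 / 195.048 = 0.6642 → 0.664.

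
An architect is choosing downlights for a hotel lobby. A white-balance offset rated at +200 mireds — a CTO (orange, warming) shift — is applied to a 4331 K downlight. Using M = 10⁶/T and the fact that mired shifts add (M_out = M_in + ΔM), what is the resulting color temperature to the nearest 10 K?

M_in = 10⁶/4331 = 230.89 mireds.
M_out = 230.89 + (+200) = 430.89 mireds.
T_out = 10⁶/430.89 = 2320.8 K → 2320 K.

2320 K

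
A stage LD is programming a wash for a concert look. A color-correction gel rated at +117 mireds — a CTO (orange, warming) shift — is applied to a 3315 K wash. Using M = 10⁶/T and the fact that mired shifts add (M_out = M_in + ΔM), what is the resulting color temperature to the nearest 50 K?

M_in = 10⁶/3315 = 301.66 mireds.
M_out = 301.66 + (+117) = 418.66 mireds.
T_out = 10⁶/418.66 = 2388.6 K → 2400 K.

2400 K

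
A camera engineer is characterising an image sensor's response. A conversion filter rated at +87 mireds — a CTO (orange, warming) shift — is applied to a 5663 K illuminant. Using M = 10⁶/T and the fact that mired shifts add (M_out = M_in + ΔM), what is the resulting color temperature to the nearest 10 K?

3790 K

M_in = 10⁶/5663 = 176.58 mireds.
M_out = 176.58 + (+87) = 263.58 mireds.
T_out = 10⁶/263.58 = 3793.8 K → 3790 K.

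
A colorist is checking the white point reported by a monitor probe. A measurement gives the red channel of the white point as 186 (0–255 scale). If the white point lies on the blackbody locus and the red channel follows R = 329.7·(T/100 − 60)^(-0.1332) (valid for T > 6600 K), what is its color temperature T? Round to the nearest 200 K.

13400 K

(t − 60)^(-0.1332) = 186/329.7 = 0.56415.
t − 60 = 0.56415^(1/-0.1332) = 0.56415^(-7.508) = 73.521, so t = 133.521.
T = 100·t = 13352 K → 13400 K to the nearest 200 K.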